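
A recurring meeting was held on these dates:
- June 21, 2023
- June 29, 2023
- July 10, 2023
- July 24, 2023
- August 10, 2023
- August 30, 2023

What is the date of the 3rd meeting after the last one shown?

The spacing grows by 3 each time: 8, 11, 14, 17, 20 days.
Next gap: 23 days. August 30, 2023 + 23 days = September 22, 2023.
Next gap: 26 days. September 22, 2023 + 26 days = October 18, 2023.
Next gap: 29 days. October 18, 2023 + 29 days = November 16, 2023.

November 16, 2023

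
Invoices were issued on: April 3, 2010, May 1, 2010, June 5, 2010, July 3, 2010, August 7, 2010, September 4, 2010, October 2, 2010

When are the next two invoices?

November 6, 2010; December 4, 2010

These are Saturdays at 28- or 35-day spacing (28, 35, 28, 35, 28, 28).
The pattern: 1st Saturday of the month.
November 2010 — 1st Saturday is November 6, 2010.
1st Saturday of December 2010: December 4, 2010.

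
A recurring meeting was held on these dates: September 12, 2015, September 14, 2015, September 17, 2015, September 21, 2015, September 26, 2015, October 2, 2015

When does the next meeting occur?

Intervals are 2, 3, 4, 5, 6 days — an arithmetic progression with common difference 1.
Next gap: 7 days. October 2, 2015 + 7 days = October 9, 2015.

October 9, 2015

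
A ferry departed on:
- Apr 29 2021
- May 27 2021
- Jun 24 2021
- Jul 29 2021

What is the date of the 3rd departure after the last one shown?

Every date is a Thursday; gaps 28, 28, 35 days.
Each is the last Thursday of its month (at least one falls on the 29th or later, ruling out '4th Thursday').
August 2021 ends with Thursday Aug 26 2021.
Last Thursday of September 2021: Sep 30 2021.
Last Thursday of October 2021: Oct 28 2021.

Oct 28 2021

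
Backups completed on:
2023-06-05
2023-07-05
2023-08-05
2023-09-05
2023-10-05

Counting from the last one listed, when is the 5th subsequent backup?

2024-03-05

Gaps: 30, 31, 31, 30 days — not constant. Every event is on the 5th of the month.
Pattern: the 5th of each month.
November 2023: 2023-11-05.
Next: December 2023 → 2023-12-05.
January 2024: 2024-01-05.
Next: February 2024 → 2024-02-05.
March 2024: 2024-03-05.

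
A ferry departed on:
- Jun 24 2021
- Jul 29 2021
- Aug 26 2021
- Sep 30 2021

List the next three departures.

Oct 28 2021, Nov 25 2021, Dec 30 2021

All Thursdays; the gaps (35, 28, 35) vary with month length.
This is the last Thursday of each month.
October 2021 ends with Thursday Oct 28 2021.
November 2021 ends with Thursday Nov 25 2021.
Last Thursday of December 2021: Dec 30 2021.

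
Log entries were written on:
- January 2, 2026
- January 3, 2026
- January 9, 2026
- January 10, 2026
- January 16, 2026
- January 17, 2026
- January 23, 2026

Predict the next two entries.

January 24, 2026; January 30, 2026

The gap pattern 1, 6, 1, 6, 1, 6 repeats every 2 events.
These are the Fridays and Saturdays of each week.
Next Saturday: January 24, 2026.
Next Friday: January 30, 2026.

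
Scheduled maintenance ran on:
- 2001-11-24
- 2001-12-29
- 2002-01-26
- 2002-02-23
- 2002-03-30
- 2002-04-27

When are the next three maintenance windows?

2002-05-25, 2002-06-29, 2002-07-27

All Saturdays; the gaps (35, 28, 28, 35, 28) vary with month length.
This is the last Saturday of each month.
Last Saturday of May 2002: 2002-05-25.
Last Saturday of June 2002: 2002-06-29.
Last Saturday of July 2002: 2002-07-27.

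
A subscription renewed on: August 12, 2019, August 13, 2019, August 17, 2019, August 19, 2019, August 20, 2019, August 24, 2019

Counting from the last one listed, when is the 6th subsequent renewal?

Gaps: 1, 4, 2, 1, 4 days — not constant, but cyclic with period 3.
The events fall on every Monday, Tuesday and Saturday.
The following Monday is August 26, 2019.
The following Tuesday is August 27, 2019.
Next Saturday: August 31, 2019.
The following Monday is September 2, 2019.
Next Tuesday: September 3, 2019.
Next Saturday: September 7, 2019.

September 7, 2019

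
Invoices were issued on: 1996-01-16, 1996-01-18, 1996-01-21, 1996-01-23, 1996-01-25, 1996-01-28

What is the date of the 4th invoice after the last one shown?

1996-02-06

Every event lands on a Tuesday or Thursday or Sunday (gaps cycle 2, 3, 2, 2, 3).
So the schedule is: every Tuesday, Thursday and Sunday.
The following Tuesday is 1996-01-30.
The following Thursday is 1996-02-01.
Next Sunday: 1996-02-04.
The following Tuesday is 1996-02-06.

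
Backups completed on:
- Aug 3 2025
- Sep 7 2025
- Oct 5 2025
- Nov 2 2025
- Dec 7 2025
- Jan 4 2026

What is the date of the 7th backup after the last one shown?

Aug 2 2026

All dates are Sundays, 35, 28, 28, 35, 28 days apart.
Specifically, the 1st Sunday of each month.
February 2026 — 1st Sunday is Feb 1 2026.
1st Sunday of March 2026: Mar 1 2026.
1st Sunday of April 2026: Apr 5 2026.
May 2026 — 1st Sunday is May 3 2026.
1st Sunday of June 2026: Jun 7 2026.
1st Sunday of July 2026: Jul 5 2026.
August 2026 — 1st Sunday is Aug 2 2026.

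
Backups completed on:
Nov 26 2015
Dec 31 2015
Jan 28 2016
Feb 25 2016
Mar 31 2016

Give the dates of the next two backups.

These are Thursdays with 35, 28, 28, 35-day gaps.
Each is the final Thursday of its month — Dec 31 2015 is past the 28th, so '4th Thursday' doesn't fit.
April 2016 ends with Thursday Apr 28 2016.
May 2016 ends with Thursday May 26 2016.

Apr 28 2016, May 26 2016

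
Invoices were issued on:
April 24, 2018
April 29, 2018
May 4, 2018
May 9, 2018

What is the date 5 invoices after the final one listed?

June 3, 2018

Gaps between consecutive events: 5, 5, 5 days — a constant 5-day interval.
May 9, 2018 + 5 days = May 14, 2018.
May 14, 2018 + 5 days = May 19, 2018.
May 19, 2018 + 5 days = May 24, 2018.
May 24, 2018 + 5 days = May 29, 2018.
May 29, 2018 + 5 days = June 3, 2018.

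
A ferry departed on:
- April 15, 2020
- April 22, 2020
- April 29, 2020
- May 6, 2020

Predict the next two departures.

May 13, 2020; May 20, 2020

Every event comes 7 days after the last (7, 7, 7).
May 6, 2020 + 7 days = May 13, 2020.
May 13, 2020 + 7 days = May 20, 2020.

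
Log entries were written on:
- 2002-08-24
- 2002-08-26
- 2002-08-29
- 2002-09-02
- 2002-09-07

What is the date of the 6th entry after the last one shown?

The spacing grows by 1 each time: 2, 3, 4, 5 days.
Next gap: 6 days. 2002-09-07 + 6 days = 2002-09-13.
Next gap: 7 days. 2002-09-13 + 7 days = 2002-09-20.
Next gap: 8 days. 2002-09-20 + 8 days = 2002-09-28.
Next gap: 9 days. 2002-09-28 + 9 days = 2002-10-07.
Next gap: 10 days. 2002-10-07 + 10 days = 2002-10-17.
Next gap: 11 days. 2002-10-17 + 11 days = 2002-10-28.

2002-10-28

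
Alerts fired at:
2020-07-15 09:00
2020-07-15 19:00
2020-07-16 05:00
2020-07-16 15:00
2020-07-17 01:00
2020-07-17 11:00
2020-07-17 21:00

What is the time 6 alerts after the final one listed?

Spacing: 10, 10, 10, 10, 10, 10 h — constant 10 h.
2020-07-17 21:00 + 10 h = 2020-07-18 07:00.
2020-07-18 07:00 + 10 h = 2020-07-18 17:00.
2020-07-18 17:00 + 10 h = 2020-07-19 03:00.
2020-07-19 03:00 + 10 h = 2020-07-19 13:00.
2020-07-19 13:00 + 10 h = 2020-07-19 23:00.
2020-07-19 23:00 + 10 h = 2020-07-20 09:00.

2020-07-20 09:00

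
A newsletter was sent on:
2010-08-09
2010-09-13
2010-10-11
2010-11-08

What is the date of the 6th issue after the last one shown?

All dates are Mondays, 35, 28, 28 days apart.
Specifically, the 2nd Monday of each month.
2nd Monday of December 2010: 2010-12-13.
January 2011 — 2nd Monday is 2011-01-10.
2nd Monday of February 2011: 2011-02-14.
2nd Monday of March 2011: 2011-03-14.
April 2011 — 2nd Monday is 2011-04-11.
May 2011 — 2nd Monday is 2011-05-09.

2011-05-09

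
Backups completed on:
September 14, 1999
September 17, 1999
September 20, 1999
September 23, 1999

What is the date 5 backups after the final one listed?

Gaps between consecutive events: 3, 3, 3 days — a constant 3-day interval.
September 23, 1999 + 3 days = September 26, 1999.
September 26, 1999 + 3 days = September 29, 1999.
September 29, 1999 + 3 days = October 2, 1999.
October 2, 1999 + 3 days = October 5, 1999.
October 5, 1999 + 3 days = October 8, 1999.

October 8, 1999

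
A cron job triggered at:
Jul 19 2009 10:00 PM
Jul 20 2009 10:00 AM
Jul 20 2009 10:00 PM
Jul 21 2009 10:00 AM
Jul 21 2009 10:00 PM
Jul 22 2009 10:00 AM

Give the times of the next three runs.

Jul 22 2009 10:00 PM, Jul 23 2009 10:00 AM, Jul 23 2009 10:00 PM

The interval is a steady 12 hours (12, 12, 12, 12, 12).
Jul 22 2009 10:00 AM + 12 h = Jul 22 2009 10:00 PM.
Jul 22 2009 10:00 PM + 12 h = Jul 23 2009 10:00 AM.
Jul 23 2009 10:00 AM + 12 h = Jul 23 2009 10:00 PM.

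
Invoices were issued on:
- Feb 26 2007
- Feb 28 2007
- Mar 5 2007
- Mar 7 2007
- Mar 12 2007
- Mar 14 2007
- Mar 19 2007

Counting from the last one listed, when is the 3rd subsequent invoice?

Mar 28 2007

Gaps: 2, 5, 2, 5, 2, 5 days — not constant, but cyclic with period 2.
The events fall on every Monday and Wednesday.
The following Wednesday is Mar 21 2007.
Next Monday: Mar 26 2007.
The following Wednesday is Mar 28 2007.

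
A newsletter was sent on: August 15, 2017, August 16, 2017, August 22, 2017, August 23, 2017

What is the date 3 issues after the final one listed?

Gaps: 1, 6, 1 days — not constant, but cyclic with period 2.
The events fall on every Tuesday and Wednesday.
Next Tuesday: August 29, 2017.
Next Wednesday: August 30, 2017.
The following Tuesday is September 5, 2017.

September 5, 2017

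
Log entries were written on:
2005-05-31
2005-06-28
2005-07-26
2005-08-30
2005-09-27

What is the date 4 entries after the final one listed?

2006-01-31

Every date is a Tuesday; gaps 28, 28, 35, 28 days.
Each is the last Tuesday of its month (at least one falls on the 29th or later, ruling out '4th Tuesday').
Last Tuesday of October 2005: 2005-10-25.
November 2005 ends with Tuesday 2005-11-29.
Last Tuesday of December 2005: 2005-12-27.
Last Tuesday of January 2006: 2006-01-31.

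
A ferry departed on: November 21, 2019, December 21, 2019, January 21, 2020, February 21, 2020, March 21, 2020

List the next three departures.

April 21, 2020; May 21, 2020; June 21, 2020

Gaps: 30, 31, 31, 29 days — not constant. Every event is on the 21st of the month.
Pattern: the 21st of each month.
Next: April 2020 → April 21, 2020.
May 2020: May 21, 2020.
June 2020: June 21, 2020.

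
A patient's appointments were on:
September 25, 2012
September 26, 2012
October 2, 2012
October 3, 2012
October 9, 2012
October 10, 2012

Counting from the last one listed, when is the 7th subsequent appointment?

Every event lands on a Tuesday or Wednesday (gaps cycle 1, 6, 1, 6, 1).
So the schedule is: every Tuesday and Wednesday.
The following Tuesday is October 16, 2012.
Next Wednesday: October 17, 2012.
The following Tuesday is October 23, 2012.
Next Wednesday: October 24, 2012.
The following Tuesday is October 30, 2012.
The following Wednesday is October 31, 2012.
The following Tuesday is November 6, 2012.

November 6, 2012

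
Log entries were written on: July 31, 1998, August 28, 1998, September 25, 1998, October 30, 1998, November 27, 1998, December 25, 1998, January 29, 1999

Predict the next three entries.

Every date is a Friday; gaps 28, 28, 35, 28, 28, 35 days.
Each is the last Friday of its month (at least one falls on the 29th or later, ruling out '4th Friday').
Last Friday of February 1999: February 26, 1999.
March 1999 ends with Friday March 26, 1999.
April 1999 ends with Friday April 30, 1999.

February 26, 1999; March 26, 1999; April 30, 1999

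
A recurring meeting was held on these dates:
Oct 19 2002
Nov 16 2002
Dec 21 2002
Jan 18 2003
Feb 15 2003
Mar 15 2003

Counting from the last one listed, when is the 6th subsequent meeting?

Sep 20 2003

All dates are Saturdays, 28, 35, 28, 28, 28 days apart.
Specifically, the 3rd Saturday of each month.
April 2003 — 3rd Saturday is Apr 19 2003.
May 2003 — 3rd Saturday is May 17 2003.
June 2003 — 3rd Saturday is Jun 21 2003.
July 2003 — 3rd Saturday is Jul 19 2003.
3rd Saturday of August 2003: Aug 16 2003.
September 2003 — 3rd Saturday is Sep 20 2003.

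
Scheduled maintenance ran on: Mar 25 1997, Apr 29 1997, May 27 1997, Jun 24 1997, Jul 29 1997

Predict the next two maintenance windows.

These are Tuesdays with 35, 28, 28, 35-day gaps.
Each is the final Tuesday of its month — Apr 29 1997 is past the 28th, so '4th Tuesday' doesn't fit.
Last Tuesday of August 1997: Aug 26 1997.
September 1997 ends with Tuesday Sep 30 1997.

Aug 26 1997, Sep 30 1997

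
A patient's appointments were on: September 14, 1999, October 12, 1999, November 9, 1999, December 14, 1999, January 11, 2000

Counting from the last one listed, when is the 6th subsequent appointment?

Gaps: 28, 28, 35, 28 days — a mix of 28 and 35. Every date is a Tuesday.
Each is the 2nd Tuesday of its month.
2nd Tuesday of February 2000: February 8, 2000.
2nd Tuesday of March 2000: March 14, 2000.
April 2000 — 2nd Tuesday is April 11, 2000.
May 2000 — 2nd Tuesday is May 9, 2000.
June 2000 — 2nd Tuesday is June 13, 2000.
July 2000 — 2nd Tuesday is July 11, 2000.

July 11, 2000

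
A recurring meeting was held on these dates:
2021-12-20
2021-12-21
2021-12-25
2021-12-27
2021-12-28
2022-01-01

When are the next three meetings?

The gap pattern 1, 4, 2, 1, 4 repeats every 3 events.
These are the Mondays, Tuesdays and Saturdays of each week.
The following Monday is 2022-01-03.
Next Tuesday: 2022-01-04.
The following Saturday is 2022-01-08.

2022-01-03, 2022-01-04, 2022-01-08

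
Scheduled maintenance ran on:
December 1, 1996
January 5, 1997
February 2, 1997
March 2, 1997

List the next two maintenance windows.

April 6, 1997; May 4, 1997

All dates are Sundays, 35, 28, 28 days apart.
Specifically, the 1st Sunday of each month.
1st Sunday of April 1997: April 6, 1997.
1st Sunday of May 1997: May 4, 1997.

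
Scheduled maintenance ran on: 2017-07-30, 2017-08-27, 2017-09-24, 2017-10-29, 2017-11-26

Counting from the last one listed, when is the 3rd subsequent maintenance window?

Every date is a Sunday; gaps 28, 28, 35, 28 days.
Each is the last Sunday of its month (at least one falls on the 29th or later, ruling out '4th Sunday').
December 2017 ends with Sunday 2017-12-31.
January 2018 ends with Sunday 2018-01-28.
Last Sunday of February 2018: 2018-02-25.

2018-02-25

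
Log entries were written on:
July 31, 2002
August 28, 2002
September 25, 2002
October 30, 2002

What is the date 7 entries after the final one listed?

All Wednesdays; the gaps (28, 28, 35) vary with month length.
This is the last Wednesday of each month.
November 2002 ends with Wednesday November 27, 2002.
Last Wednesday of December 2002: December 25, 2002.
Last Wednesday of January 2003: January 29, 2003.
Last Wednesday of February 2003: February 26, 2003.
March 2003 ends with Wednesday March 26, 2003.
April 2003 ends with Wednesday April 30, 2003.
Last Wednesday of May 2003: May 28, 2003.

May 28, 2003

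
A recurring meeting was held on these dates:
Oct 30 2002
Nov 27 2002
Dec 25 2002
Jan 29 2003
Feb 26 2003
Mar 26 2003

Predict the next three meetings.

All Wednesdays; the gaps (28, 28, 35, 28, 28) vary with month length.
This is the last Wednesday of each month.
April 2003 ends with Wednesday Apr 30 2003.
Last Wednesday of May 2003: May 28 2003.
June 2003 ends with Wednesday Jun 25 2003.

Apr 30 2003, May 28 2003, Jun 25 2003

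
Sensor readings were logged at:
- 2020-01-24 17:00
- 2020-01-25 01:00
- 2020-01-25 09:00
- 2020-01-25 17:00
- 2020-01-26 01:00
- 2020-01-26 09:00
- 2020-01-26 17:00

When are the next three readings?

The interval is a steady 8 hours (8, 8, 8, 8, 8, 8).
2020-01-26 17:00 + 8 h = 2020-01-27 01:00.
2020-01-27 01:00 + 8 h = 2020-01-27 09:00.
2020-01-27 09:00 + 8 h = 2020-01-27 17:00.

2020-01-27 01:00, 2020-01-27 09:00, 2020-01-27 17:00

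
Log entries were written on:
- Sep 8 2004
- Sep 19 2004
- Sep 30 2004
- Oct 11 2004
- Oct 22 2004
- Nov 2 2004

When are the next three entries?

Every event comes 11 days after the last (11, 11, 11, 11, 11).
Nov 2 2004 + 11 days = Nov 13 2004.
Nov 13 2004 + 11 days = Nov 24 2004.
Nov 24 2004 + 11 days = Dec 5 2004.

Nov 13 2004, Nov 24 2004, Dec 5 2004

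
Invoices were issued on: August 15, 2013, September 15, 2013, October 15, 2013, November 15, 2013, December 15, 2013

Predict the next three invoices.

Each date is the 15th; the gaps (31, 30, 31, 30) track the month lengths.
The rule is the 15th of each month.
Next: January 2014 → January 15, 2014.
February 2014: February 15, 2014.
March 2014: March 15, 2014.

January 15, 2014; February 15, 2014; March 15, 2014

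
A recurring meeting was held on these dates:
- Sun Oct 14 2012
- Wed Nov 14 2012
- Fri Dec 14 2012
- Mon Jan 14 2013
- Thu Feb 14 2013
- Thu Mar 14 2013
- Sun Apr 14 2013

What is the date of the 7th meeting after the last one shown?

Thu Nov 14 2013

The day-of-month is always 14 (31, 30, 31, 31, 28, 31 days between events).
So this recurs on the 14th of each month.
Next: May 2013 → Tue May 14 2013.
Next: June 2013 → Fri Jun 14 2013.
July 2013: Sun Jul 14 2013.
August 2013: Wed Aug 14 2013.
September 2013: Sat Sep 14 2013.
Next: October 2013 → Mon Oct 14 2013.
November 2013: Thu Nov 14 2013.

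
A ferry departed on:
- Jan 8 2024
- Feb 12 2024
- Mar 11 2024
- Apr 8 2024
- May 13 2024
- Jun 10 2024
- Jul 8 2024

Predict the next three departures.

Aug 12 2024, Sep 9 2024, Oct 14 2024

Gaps: 35, 28, 28, 35, 28, 28 days — a mix of 28 and 35. Every date is a Monday.
Each is the 2nd Monday of its month.
2nd Monday of August 2024: Aug 12 2024.
2nd Monday of September 2024: Sep 9 2024.
2nd Monday of October 2024: Oct 14 2024.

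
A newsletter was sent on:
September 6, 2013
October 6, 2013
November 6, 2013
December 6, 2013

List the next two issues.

January 6, 2014; February 6, 2014

The day-of-month is always 6 (30, 31, 30 days between events).
So this recurs on the 6th of each month.
January 2014: January 6, 2014.
Next: February 2014 → February 6, 2014.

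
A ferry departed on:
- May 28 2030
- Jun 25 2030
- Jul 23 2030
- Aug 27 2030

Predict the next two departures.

Sep 24 2030, Oct 22 2030

All dates are Tuesdays, 28, 28, 35 days apart.
Specifically, the 4th Tuesday of each month.
4th Tuesday of September 2030: Sep 24 2030.
4th Tuesday of October 2030: Oct 22 2030.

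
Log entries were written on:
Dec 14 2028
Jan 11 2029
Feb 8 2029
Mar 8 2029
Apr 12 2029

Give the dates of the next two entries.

May 10 2029, Jun 14 2029

All dates are Thursdays, 28, 28, 28, 35 days apart.
Specifically, the 2nd Thursday of each month.
May 2029 — 2nd Thursday is May 10 2029.
2nd Thursday of June 2029: Jun 14 2029.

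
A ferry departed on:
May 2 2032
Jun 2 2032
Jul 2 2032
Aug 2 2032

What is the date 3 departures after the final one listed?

The day-of-month is always 2 (31, 30, 31 days between events).
So this recurs on the 2nd of each month.
September 2032: Sep 2 2032.
Next: October 2032 → Oct 2 2032.
Next: November 2032 → Nov 2 2032.

Nov 2 2032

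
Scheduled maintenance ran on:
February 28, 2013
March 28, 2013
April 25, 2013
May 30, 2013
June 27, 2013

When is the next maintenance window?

July 25, 2013

All Thursdays; the gaps (28, 28, 35, 28) vary with month length.
This is the last Thursday of each month.
July 2013 ends with Thursday July 25, 2013.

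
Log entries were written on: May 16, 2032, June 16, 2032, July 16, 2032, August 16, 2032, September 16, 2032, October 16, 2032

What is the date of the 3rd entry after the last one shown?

Each date is the 16th; the gaps (31, 30, 31, 31, 30) track the month lengths.
The rule is the 16th of each month.
November 2032: November 16, 2032.
Next: December 2032 → December 16, 2032.
Next: January 2033 → January 16, 2033.

January 16, 2033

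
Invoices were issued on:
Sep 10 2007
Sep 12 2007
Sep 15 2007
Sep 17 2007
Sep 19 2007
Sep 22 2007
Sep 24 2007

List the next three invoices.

Sep 26 2007, Sep 29 2007, Oct 1 2007

The gap pattern 2, 3, 2, 2, 3, 2 repeats every 3 events.
These are the Mondays, Wednesdays and Saturdays of each week.
The following Wednesday is Sep 26 2007.
Next Saturday: Sep 29 2007.
The following Monday is Oct 1 2007.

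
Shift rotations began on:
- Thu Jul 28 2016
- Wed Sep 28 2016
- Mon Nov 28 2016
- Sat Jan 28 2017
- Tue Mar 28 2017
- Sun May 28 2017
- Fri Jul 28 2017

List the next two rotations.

The day-of-month is always 28 (62, 61, 61, 59, 61, 61 days between events).
So this recurs on the 28th of every 2 months.
Next: September 2017 → Thu Sep 28 2017.
Next: November 2017 → Tue Nov 28 2017.

Thu Sep 28 2017, Tue Nov 28 2017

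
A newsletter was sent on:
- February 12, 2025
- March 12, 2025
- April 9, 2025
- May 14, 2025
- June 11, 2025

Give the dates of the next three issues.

July 9, 2025; August 13, 2025; September 10, 2025

All dates are Wednesdays, 28, 28, 35, 28 days apart.
Specifically, the 2nd Wednesday of each month.
2nd Wednesday of July 2025: July 9, 2025.
August 2025 — 2nd Wednesday is August 13, 2025.
September 2025 — 2nd Wednesday is September 10, 2025.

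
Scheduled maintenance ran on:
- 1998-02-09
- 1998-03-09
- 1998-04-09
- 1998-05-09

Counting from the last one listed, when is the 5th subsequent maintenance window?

1998-10-09

Gaps: 28, 31, 30 days — not constant. Every event is on the 9th of the month.
Pattern: the 9th of each month.
Next: June 1998 → 1998-06-09.
July 1998: 1998-07-09.
Next: August 1998 → 1998-08-09.
Next: September 1998 → 1998-09-09.
October 1998: 1998-10-09.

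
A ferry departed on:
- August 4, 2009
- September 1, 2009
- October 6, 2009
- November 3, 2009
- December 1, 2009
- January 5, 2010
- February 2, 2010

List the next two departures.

March 2, 2010; April 6, 2010

Gaps: 28, 35, 28, 28, 35, 28 days — a mix of 28 and 35. Every date is a Tuesday.
Each is the 1st Tuesday of its month.
1st Tuesday of March 2010: March 2, 2010.
April 2010 — 1st Tuesday is April 6, 2010.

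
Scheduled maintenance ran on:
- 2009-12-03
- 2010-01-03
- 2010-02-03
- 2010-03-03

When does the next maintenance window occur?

2010-04-03

Each date is the 3rd; the gaps (31, 31, 28) track the month lengths.
The rule is the 3rd of each month.
April 2010: 2010-04-03.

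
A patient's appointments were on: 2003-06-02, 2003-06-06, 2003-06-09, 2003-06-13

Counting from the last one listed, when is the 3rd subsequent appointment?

2003-06-23

Gaps: 4, 3, 4 days — not constant, but cyclic with period 2.
The events fall on every Monday and Friday.
Next Monday: 2003-06-16.
Next Friday: 2003-06-20.
The following Monday is 2003-06-23.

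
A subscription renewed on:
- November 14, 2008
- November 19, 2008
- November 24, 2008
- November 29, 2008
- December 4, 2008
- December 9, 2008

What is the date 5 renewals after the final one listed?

January 3, 2009

Gaps between consecutive events: 5, 5, 5, 5, 5 days — a constant 5-day interval.
December 9, 2008 + 5 days = December 14, 2008.
December 14, 2008 + 5 days = December 19, 2008.
December 19, 2008 + 5 days = December 24, 2008.
December 24, 2008 + 5 days = December 29, 2008.
December 29, 2008 + 5 days = January 3, 2009.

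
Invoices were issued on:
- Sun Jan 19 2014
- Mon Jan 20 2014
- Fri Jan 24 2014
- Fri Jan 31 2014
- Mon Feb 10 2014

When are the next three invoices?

Sun Feb 23 2014, Tue Mar 11 2014, Sun Mar 30 2014

Gaps: 1, 4, 7, 10 days — each gap is 3 larger than the previous one.
Next gap: 13 days. Mon Feb 10 2014 + 13 days = Sun Feb 23 2014.
Next gap: 16 days. Sun Feb 23 2014 + 16 days = Tue Mar 11 2014.
Next gap: 19 days. Tue Mar 11 2014 + 19 days = Sun Mar 30 2014.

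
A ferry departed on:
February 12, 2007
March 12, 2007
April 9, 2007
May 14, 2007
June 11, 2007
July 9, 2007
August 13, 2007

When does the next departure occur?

September 10, 2007

All dates are Mondays, 28, 28, 35, 28, 28, 35 days apart.
Specifically, the 2nd Monday of each month.
September 2007 — 2nd Monday is September 10, 2007.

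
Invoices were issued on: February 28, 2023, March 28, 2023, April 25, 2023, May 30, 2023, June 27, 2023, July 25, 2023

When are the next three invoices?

August 29, 2023; September 26, 2023; October 31, 2023

Every date is a Tuesday; gaps 28, 28, 35, 28, 28 days.
Each is the last Tuesday of its month (at least one falls on the 29th or later, ruling out '4th Tuesday').
Last Tuesday of August 2023: August 29, 2023.
September 2023 ends with Tuesday September 26, 2023.
October 2023 ends with Tuesday October 31, 2023.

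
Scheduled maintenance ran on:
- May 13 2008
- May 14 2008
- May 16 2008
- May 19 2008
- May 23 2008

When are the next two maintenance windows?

May 28 2008, Jun 3 2008

Gaps: 1, 2, 3, 4 days — each gap is 1 larger than the previous one.
Next gap: 5 days. May 23 2008 + 5 days = May 28 2008.
Next gap: 6 days. May 28 2008 + 6 days = Jun 3 2008.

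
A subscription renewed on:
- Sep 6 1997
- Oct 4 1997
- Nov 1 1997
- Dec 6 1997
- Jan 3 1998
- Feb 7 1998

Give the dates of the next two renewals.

Mar 7 1998, Apr 4 1998

Gaps: 28, 28, 35, 28, 35 days — a mix of 28 and 35. Every date is a Saturday.
Each is the 1st Saturday of its month.
1st Saturday of March 1998: Mar 7 1998.
1st Saturday of April 1998: Apr 4 1998.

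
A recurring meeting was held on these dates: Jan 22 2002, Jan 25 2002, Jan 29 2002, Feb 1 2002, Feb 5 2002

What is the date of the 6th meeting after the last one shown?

Feb 26 2002

Gaps: 3, 4, 3, 4 days — not constant, but cyclic with period 2.
The events fall on every Tuesday and Friday.
Next Friday: Feb 8 2002.
The following Tuesday is Feb 12 2002.
The following Friday is Feb 15 2002.
The following Tuesday is Feb 19 2002.
The following Friday is Feb 22 2002.
The following Tuesday is Feb 26 2002.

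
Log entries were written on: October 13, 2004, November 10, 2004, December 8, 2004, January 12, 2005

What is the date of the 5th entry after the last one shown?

June 8, 2005

All dates are Wednesdays, 28, 28, 35 days apart.
Specifically, the 2nd Wednesday of each month.
2nd Wednesday of February 2005: February 9, 2005.
2nd Wednesday of March 2005: March 9, 2005.
April 2005 — 2nd Wednesday is April 13, 2005.
2nd Wednesday of May 2005: May 11, 2005.
2nd Wednesday of June 2005: June 8, 2005.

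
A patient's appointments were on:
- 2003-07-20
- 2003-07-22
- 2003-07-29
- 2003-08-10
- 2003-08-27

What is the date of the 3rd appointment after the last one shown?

Intervals are 2, 7, 12, 17 days — an arithmetic progression with common difference 5.
Next gap: 22 days. 2003-08-27 + 22 days = 2003-09-18.
Next gap: 27 days. 2003-09-18 + 27 days = 2003-10-15.
Next gap: 32 days. 2003-10-15 + 32 days = 2003-11-16.

2003-11-16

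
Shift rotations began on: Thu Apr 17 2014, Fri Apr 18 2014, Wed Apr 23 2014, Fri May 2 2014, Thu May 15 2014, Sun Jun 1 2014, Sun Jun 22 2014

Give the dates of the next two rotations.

Thu Jul 17 2014, Fri Aug 15 2014

Intervals are 1, 5, 9, 13, 17, 21 days — an arithmetic progression with common difference 4.
Next gap: 25 days. Sun Jun 22 2014 + 25 days = Thu Jul 17 2014.
Next gap: 29 days. Thu Jul 17 2014 + 29 days = Fri Aug 15 2014.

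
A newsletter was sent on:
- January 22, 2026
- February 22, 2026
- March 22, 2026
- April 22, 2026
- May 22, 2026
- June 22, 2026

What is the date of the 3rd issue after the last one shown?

Each date is the 22nd; the gaps (31, 28, 31, 30, 31) track the month lengths.
The rule is the 22nd of each month.
July 2026: July 22, 2026.
Next: August 2026 → August 22, 2026.
Next: September 2026 → September 22, 2026.

September 22, 2026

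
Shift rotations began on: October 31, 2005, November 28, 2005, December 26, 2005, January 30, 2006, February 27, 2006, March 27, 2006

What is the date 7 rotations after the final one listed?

Every date is a Monday; gaps 28, 28, 35, 28, 28 days.
Each is the last Monday of its month (at least one falls on the 29th or later, ruling out '4th Monday').
April 2006 ends with Monday April 24, 2006.
Last Monday of May 2006: May 29, 2006.
June 2006 ends with Monday June 26, 2006.
Last Monday of July 2006: July 31, 2006.
Last Monday of August 2006: August 28, 2006.
September 2006 ends with Monday September 25, 2006.
Last Monday of October 2006: October 30, 2006.

October 30, 2006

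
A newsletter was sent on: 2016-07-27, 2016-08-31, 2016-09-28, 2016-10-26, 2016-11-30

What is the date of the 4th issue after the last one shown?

These are Wednesdays with 35, 28, 28, 35-day gaps.
Each is the final Wednesday of its month — 2016-08-31 is past the 28th, so '4th Wednesday' doesn't fit.
Last Wednesday of December 2016: 2016-12-28.
Last Wednesday of January 2017: 2017-01-25.
February 2017 ends with Wednesday 2017-02-22.
March 2017 ends with Wednesday 2017-03-29.

2017-03-29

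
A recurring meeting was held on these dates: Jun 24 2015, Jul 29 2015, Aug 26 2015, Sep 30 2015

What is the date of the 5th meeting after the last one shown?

These are Wednesdays with 35, 28, 35-day gaps.
Each is the final Wednesday of its month — Jul 29 2015 is past the 28th, so '4th Wednesday' doesn't fit.
October 2015 ends with Wednesday Oct 28 2015.
November 2015 ends with Wednesday Nov 25 2015.
December 2015 ends with Wednesday Dec 30 2015.
Last Wednesday of January 2016: Jan 27 2016.
Last Wednesday of February 2016: Feb 24 2016.

Feb 24 2016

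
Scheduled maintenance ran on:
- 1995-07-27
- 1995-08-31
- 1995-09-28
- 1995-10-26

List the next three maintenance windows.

1995-11-30, 1995-12-28, 1996-01-25

Every date is a Thursday; gaps 35, 28, 28 days.
Each is the last Thursday of its month (at least one falls on the 29th or later, ruling out '4th Thursday').
Last Thursday of November 1995: 1995-11-30.
December 1995 ends with Thursday 1995-12-28.
Last Thursday of January 1996: 1996-01-25.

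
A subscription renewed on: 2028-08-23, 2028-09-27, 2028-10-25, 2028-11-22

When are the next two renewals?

2028-12-27, 2029-01-24

These are Wednesdays at 28- or 35-day spacing (35, 28, 28).
The pattern: 4th Wednesday of the month.
4th Wednesday of December 2028: 2028-12-27.
4th Wednesday of January 2029: 2029-01-24.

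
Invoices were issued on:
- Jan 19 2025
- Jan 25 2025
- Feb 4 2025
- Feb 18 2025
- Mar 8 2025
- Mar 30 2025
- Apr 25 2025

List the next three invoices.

The spacing grows by 4 each time: 6, 10, 14, 18, 22, 26 days.
Next gap: 30 days. Apr 25 2025 + 30 days = May 25 2025.
Next gap: 34 days. May 25 2025 + 34 days = Jun 28 2025.
Next gap: 38 days. Jun 28 2025 + 38 days = Aug 5 2025.

May 25 2025, Jun 28 2025, Aug 5 2025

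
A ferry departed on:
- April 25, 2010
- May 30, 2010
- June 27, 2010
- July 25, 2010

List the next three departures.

August 29, 2010; September 26, 2010; October 31, 2010

Every date is a Sunday; gaps 35, 28, 28 days.
Each is the last Sunday of its month (at least one falls on the 29th or later, ruling out '4th Sunday').
August 2010 ends with Sunday August 29, 2010.
Last Sunday of September 2010: September 26, 2010.
Last Sunday of October 2010: October 31, 2010.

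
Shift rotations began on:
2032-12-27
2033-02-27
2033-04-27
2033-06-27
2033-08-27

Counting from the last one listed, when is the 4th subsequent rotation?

2034-04-27

The day-of-month is always 27 (62, 59, 61, 61 days between events).
So this recurs on the 27th of every 2 months.
October 2033: 2033-10-27.
December 2033: 2033-12-27.
February 2034: 2034-02-27.
Next: April 2034 → 2034-04-27.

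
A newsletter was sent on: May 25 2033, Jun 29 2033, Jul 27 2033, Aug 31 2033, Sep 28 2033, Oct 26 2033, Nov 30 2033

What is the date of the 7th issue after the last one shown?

These are Wednesdays with 35, 28, 35, 28, 28, 35-day gaps.
Each is the final Wednesday of its month — Jun 29 2033 is past the 28th, so '4th Wednesday' doesn't fit.
December 2033 ends with Wednesday Dec 28 2033.
January 2034 ends with Wednesday Jan 25 2034.
February 2034 ends with Wednesday Feb 22 2034.
Last Wednesday of March 2034: Mar 29 2034.
April 2034 ends with Wednesday Apr 26 2034.
May 2034 ends with Wednesday May 31 2034.
June 2034 ends with Wednesday Jun 28 2034.

Jun 28 2034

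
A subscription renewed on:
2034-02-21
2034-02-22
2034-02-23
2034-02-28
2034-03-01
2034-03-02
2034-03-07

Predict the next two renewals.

2034-03-08, 2034-03-09

Gaps: 1, 1, 5, 1, 1, 5 days — not constant, but cyclic with period 3.
The events fall on every Tuesday, Wednesday and Thursday.
Next Wednesday: 2034-03-08.
Next Thursday: 2034-03-09.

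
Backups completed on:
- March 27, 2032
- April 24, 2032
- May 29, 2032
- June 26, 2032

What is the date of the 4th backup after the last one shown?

October 30, 2032

All Saturdays; the gaps (28, 35, 28) vary with month length.
This is the last Saturday of each month.
Last Saturday of July 2032: July 31, 2032.
Last Saturday of August 2032: August 28, 2032.
Last Saturday of September 2032: September 25, 2032.
October 2032 ends with Saturday October 30, 2032.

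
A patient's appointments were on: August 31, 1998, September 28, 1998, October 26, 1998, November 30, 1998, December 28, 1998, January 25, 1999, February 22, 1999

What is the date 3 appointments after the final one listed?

May 31, 1999

These are Mondays with 28, 28, 35, 28, 28, 28-day gaps.
Each is the final Monday of its month — August 31, 1998 is past the 28th, so '4th Monday' doesn't fit.
Last Monday of March 1999: March 29, 1999.
Last Monday of April 1999: April 26, 1999.
Last Monday of May 1999: May 31, 1999.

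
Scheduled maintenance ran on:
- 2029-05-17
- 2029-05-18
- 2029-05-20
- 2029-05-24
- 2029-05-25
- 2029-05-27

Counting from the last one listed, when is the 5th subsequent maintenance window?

2029-06-08

Every event lands on a Thursday or Friday or Sunday (gaps cycle 1, 2, 4, 1, 2).
So the schedule is: every Thursday, Friday and Sunday.
Next Thursday: 2029-05-31.
Next Friday: 2029-06-01.
Next Sunday: 2029-06-03.
Next Thursday: 2029-06-07.
The following Friday is 2029-06-08.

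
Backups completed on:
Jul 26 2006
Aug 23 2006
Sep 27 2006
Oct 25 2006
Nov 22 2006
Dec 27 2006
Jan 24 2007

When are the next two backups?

All dates are Wednesdays, 28, 35, 28, 28, 35, 28 days apart.
Specifically, the 4th Wednesday of each month.
4th Wednesday of February 2007: Feb 28 2007.
March 2007 — 4th Wednesday is Mar 28 2007.

Feb 28 2007, Mar 28 2007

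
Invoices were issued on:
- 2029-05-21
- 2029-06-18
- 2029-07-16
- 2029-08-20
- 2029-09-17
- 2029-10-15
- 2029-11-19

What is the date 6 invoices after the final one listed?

Gaps: 28, 28, 35, 28, 28, 35 days — a mix of 28 and 35. Every date is a Monday.
Each is the 3rd Monday of its month.
December 2029 — 3rd Monday is 2029-12-17.
January 2030 — 3rd Monday is 2030-01-21.
February 2030 — 3rd Monday is 2030-02-18.
March 2030 — 3rd Monday is 2030-03-18.
April 2030 — 3rd Monday is 2030-04-15.
3rd Monday of May 2030: 2030-05-20.

2030-05-20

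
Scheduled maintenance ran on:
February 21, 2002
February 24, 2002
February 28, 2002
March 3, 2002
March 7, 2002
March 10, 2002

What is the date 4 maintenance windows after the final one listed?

Gaps: 3, 4, 3, 4, 3 days — not constant, but cyclic with period 2.
The events fall on every Thursday and Sunday.
The following Thursday is March 14, 2002.
The following Sunday is March 17, 2002.
The following Thursday is March 21, 2002.
Next Sunday: March 24, 2002.

March 24, 2002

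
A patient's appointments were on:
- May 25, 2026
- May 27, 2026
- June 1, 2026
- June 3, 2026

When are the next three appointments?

June 8, 2026; June 10, 2026; June 15, 2026

Every event lands on a Monday or Wednesday (gaps cycle 2, 5, 2).
So the schedule is: every Monday and Wednesday.
The following Monday is June 8, 2026.
The following Wednesday is June 10, 2026.
Next Monday: June 15, 2026.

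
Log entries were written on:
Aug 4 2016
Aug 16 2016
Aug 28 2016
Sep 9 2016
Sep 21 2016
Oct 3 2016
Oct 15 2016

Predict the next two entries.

Oct 27 2016, Nov 8 2016

Gaps between consecutive events: 12, 12, 12, 12, 12, 12 days — a constant 12-day interval.
Oct 15 2016 + 12 days = Oct 27 2016.
Oct 27 2016 + 12 days = Nov 8 2016.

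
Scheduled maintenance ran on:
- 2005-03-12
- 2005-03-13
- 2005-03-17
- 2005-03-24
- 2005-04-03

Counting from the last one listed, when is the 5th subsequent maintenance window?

2005-07-07

Gaps: 1, 4, 7, 10 days — each gap is 3 larger than the previous one.
Next gap: 13 days. 2005-04-03 + 13 days = 2005-04-16.
Next gap: 16 days. 2005-04-16 + 16 days = 2005-05-02.
Next gap: 19 days. 2005-05-02 + 19 days = 2005-05-21.
Next gap: 22 days. 2005-05-21 + 22 days = 2005-06-12.
Next gap: 25 days. 2005-06-12 + 25 days = 2005-07-07.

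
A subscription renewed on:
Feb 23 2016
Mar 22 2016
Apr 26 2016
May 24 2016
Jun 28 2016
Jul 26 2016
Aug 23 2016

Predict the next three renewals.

Sep 27 2016, Oct 25 2016, Nov 22 2016

These are Tuesdays at 28- or 35-day spacing (28, 35, 28, 35, 28, 28).
The pattern: 4th Tuesday of the month.
4th Tuesday of September 2016: Sep 27 2016.
4th Tuesday of October 2016: Oct 25 2016.
November 2016 — 4th Tuesday is Nov 22 2016.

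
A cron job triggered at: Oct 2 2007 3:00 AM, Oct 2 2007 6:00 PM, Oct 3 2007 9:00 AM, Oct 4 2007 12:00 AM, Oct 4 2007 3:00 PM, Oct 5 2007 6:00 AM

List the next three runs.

Spacing: 15, 15, 15, 15, 15 h — constant 15 h.
Oct 5 2007 6:00 AM + 15 h = Oct 5 2007 9:00 PM.
Oct 5 2007 9:00 PM + 15 h = Oct 6 2007 12:00 PM.
Oct 6 2007 12:00 PM + 15 h = Oct 7 2007 3:00 AM.

Oct 5 2007 9:00 PM, Oct 6 2007 12:00 PM, Oct 7 2007 3:00 AM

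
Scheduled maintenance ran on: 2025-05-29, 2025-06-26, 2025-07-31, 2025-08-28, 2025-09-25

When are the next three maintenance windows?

2025-10-30, 2025-11-27, 2025-12-25

Every date is a Thursday; gaps 28, 35, 28, 28 days.
Each is the last Thursday of its month (at least one falls on the 29th or later, ruling out '4th Thursday').
October 2025 ends with Thursday 2025-10-30.
November 2025 ends with Thursday 2025-11-27.
Last Thursday of December 2025: 2025-12-25.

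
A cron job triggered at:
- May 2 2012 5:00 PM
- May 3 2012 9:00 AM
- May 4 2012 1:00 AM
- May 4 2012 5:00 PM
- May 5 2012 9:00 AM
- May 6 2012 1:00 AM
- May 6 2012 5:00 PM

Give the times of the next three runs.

May 7 2012 9:00 AM, May 8 2012 1:00 AM, May 8 2012 5:00 PM

Gaps: 16, 16, 16, 16, 16, 16 hours — each event is 16 hours after the previous one.
May 6 2012 5:00 PM + 16 h = May 7 2012 9:00 AM.
May 7 2012 9:00 AM + 16 h = May 8 2012 1:00 AM.
May 8 2012 1:00 AM + 16 h = May 8 2012 5:00 PM.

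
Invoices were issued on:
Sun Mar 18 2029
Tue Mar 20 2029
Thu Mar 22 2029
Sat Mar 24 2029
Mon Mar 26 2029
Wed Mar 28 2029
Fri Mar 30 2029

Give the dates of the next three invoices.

The spacing is 2, 2, 2, 2, 2, 2 days — always 2 days.
Fri Mar 30 2029 + 2 days = Sun Apr 1 2029.
Sun Apr 1 2029 + 2 days = Tue Apr 3 2029.
Tue Apr 3 2029 + 2 days = Thu Apr 5 2029.

Sun Apr 1 2029, Tue Apr 3 2029, Thu Apr 5 2029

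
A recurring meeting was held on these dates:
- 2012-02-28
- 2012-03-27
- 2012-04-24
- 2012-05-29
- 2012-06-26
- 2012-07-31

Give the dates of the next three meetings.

2012-08-28, 2012-09-25, 2012-10-30

These are Tuesdays with 28, 28, 35, 28, 35-day gaps.
Each is the final Tuesday of its month — 2012-05-29 is past the 28th, so '4th Tuesday' doesn't fit.
Last Tuesday of August 2012: 2012-08-28.
Last Tuesday of September 2012: 2012-09-25.
Last Tuesday of October 2012: 2012-10-30.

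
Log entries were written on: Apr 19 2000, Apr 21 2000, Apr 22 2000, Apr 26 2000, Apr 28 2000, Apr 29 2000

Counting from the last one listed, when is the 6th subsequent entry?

May 13 2000

Every event lands on a Wednesday or Friday or Saturday (gaps cycle 2, 1, 4, 2, 1).
So the schedule is: every Wednesday, Friday and Saturday.
The following Wednesday is May 3 2000.
Next Friday: May 5 2000.
The following Saturday is May 6 2000.
Next Wednesday: May 10 2000.
The following Friday is May 12 2000.
Next Saturday: May 13 2000.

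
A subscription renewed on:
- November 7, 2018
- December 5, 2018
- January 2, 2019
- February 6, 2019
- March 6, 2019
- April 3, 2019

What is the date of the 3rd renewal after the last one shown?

All dates are Wednesdays, 28, 28, 35, 28, 28 days apart.
Specifically, the 1st Wednesday of each month.
1st Wednesday of May 2019: May 1, 2019.
1st Wednesday of June 2019: June 5, 2019.
July 2019 — 1st Wednesday is July 3, 2019.

July 3, 2019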